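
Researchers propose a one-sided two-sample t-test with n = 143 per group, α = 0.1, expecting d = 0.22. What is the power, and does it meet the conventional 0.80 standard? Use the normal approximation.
Power ≈ 0.72; the study is underpowered (power < 0.80)

Power calculation (two-sample t-test, normal approximation):
z_β = d · √(n/2) - z_α
z_β = 0.22 · √(143/2) - 1.282
z_β = 0.22 · 8.456 - 1.282
z_β = 0.579

Power = Φ(z_β) = Φ(0.579) ≈ 0.719

Effect size d = 0.22 is small by Cohen's convention (0.2/0.5/0.8).

Threshold: power ≥ 0.80 is conventionally adequate.
Power ≈ 0.72 → the study is underpowered (power < 0.80).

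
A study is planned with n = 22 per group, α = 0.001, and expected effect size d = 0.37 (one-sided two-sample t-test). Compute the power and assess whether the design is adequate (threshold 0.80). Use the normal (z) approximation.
Power ≈ 0.03; the study is underpowered (power < 0.80)

Power calculation (two-sample t-test, normal approximation):
z_β = d · √(n/2) - z_α
z_β = 0.37 · √(22/2) - 3.090
z_β = 0.37 · 3.317 - 3.090
z_β = -1.863

Power = Φ(z_β) = Φ(-1.863) ≈ 0.031

Effect size d = 0.37 is small by Cohen's convention (0.2/0.5/0.8).

Threshold: power ≥ 0.80 is conventionally adequate.
Power ≈ 0.03 → the study is underpowered (power < 0.80).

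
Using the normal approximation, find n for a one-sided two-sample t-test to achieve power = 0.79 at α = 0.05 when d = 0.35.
n = 99 per group

Sample size formula (two-sample t-test, normal approximation):
n = 2 · ((z_α + z_β) / d)²

z_α = 1.645 (for α = 0.05, one-sided)
z_β = 0.806 (for power = 0.79)
d = 0.35

n = 2 · ((1.645 + 0.806) / 0.35)²
n = 2 · (7.003)²
n ≈ 98.08
Round up to the next whole number: n = 99 per group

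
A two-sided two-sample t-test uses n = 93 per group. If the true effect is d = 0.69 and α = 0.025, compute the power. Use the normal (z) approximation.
Power ≈ 0.99

Power calculation (two-sample t-test, normal approximation):
z_β = d · √(n/2) - z_{α/2}
z_β = 0.69 · √(93/2) - 2.241
z_β = 0.69 · 6.819 - 2.241
z_β = 2.464

Power = Φ(z_β) = Φ(2.464) ≈ 0.993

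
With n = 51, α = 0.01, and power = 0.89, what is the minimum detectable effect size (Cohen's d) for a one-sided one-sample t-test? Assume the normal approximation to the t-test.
d ≈ 0.50

Minimum detectable effect (one-sample t-test, normal approximation):
d = (z_α + z_β) / √n
d = (2.326 + 1.227) / √51
d = 3.553 / 7.141
d ≈ 0.50

By Cohen's convention (0.2 small / 0.5 medium / 0.8 large): medium effect.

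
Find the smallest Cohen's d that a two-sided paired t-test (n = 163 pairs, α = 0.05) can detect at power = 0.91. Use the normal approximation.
d ≈ 0.26

Minimum detectable effect (paired t-test, normal approximation):
d = (z_{α/2} + z_β) / √n
d = (1.960 + 1.341) / √163
d = 3.301 / 12.767
d ≈ 0.26

By Cohen's convention (0.2 small / 0.5 medium / 0.8 large): small effect.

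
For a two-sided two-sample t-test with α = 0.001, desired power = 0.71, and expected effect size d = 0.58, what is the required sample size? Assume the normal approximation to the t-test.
n = 88 per group

Sample size formula (two-sample t-test, normal approximation):
n = 2 · ((z_{α/2} + z_β) / d)²

z_{α/2} = 3.291 (for α = 0.001, two-sided)
z_β = 0.553 (for power = 0.71)
d = 0.58

n = 2 · ((3.291 + 0.553) / 0.58)²
n = 2 · (6.628)²
n ≈ 87.86
Round up to the next whole number: n = 88 per group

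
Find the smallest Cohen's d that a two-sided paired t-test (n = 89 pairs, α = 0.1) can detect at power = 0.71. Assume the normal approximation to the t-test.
d ≈ 0.23

Minimum detectable effect (paired t-test, normal approximation):
d = (z_{α/2} + z_β) / √n
d = (1.645 + 0.553) / √89
d = 2.198 / 9.434
d ≈ 0.23

By Cohen's convention (0.2 small / 0.5 medium / 0.8 large): small effect.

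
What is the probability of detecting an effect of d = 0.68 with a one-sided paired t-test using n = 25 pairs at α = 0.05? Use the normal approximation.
Power ≈ 0.96

Power calculation (paired t-test, normal approximation):
z_β = d · √n - z_α
z_β = 0.68 · √25 - 1.645
z_β = 0.68 · 5.000 - 1.645
z_β = 1.755

Power = Φ(z_β) = Φ(1.755) ≈ 0.960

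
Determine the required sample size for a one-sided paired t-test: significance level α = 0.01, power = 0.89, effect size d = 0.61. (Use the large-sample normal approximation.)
n = 34 pairs

Sample size formula (paired t-test, normal approximation):
n = ((z_α + z_β) / d)²

z_α = 2.326 (for α = 0.01, one-sided)
z_β = 1.227 (for power = 0.89)
d = 0.61

n = ((2.326 + 1.227) / 0.61)²
n = (5.825)²
n ≈ 33.93
Round up to the next whole number: n = 34 pairs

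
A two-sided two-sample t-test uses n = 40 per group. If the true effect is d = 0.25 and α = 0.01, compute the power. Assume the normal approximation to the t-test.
Power ≈ 0.07

Power calculation (two-sample t-test, normal approximation):
z_β = d · √(n/2) - z_{α/2}
z_β = 0.25 · √(40/2) - 2.576
z_β = 0.25 · 4.472 - 2.576
z_β = -1.458

Power = Φ(z_β) = Φ(-1.458) ≈ 0.072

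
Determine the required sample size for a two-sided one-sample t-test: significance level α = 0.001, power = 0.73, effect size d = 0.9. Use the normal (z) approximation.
n = 19

Sample size formula (one-sample t-test, normal approximation):
n = ((z_{α/2} + z_β) / d)²

z_{α/2} = 3.291 (for α = 0.001, two-sided)
z_β = 0.613 (for power = 0.73)
d = 0.9

n = ((3.291 + 0.613) / 0.9)²
n = (4.338)²
n ≈ 18.82
Round up to the next whole number: n = 19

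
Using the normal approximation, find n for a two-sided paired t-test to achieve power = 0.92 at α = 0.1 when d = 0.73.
n = 18 pairs

Sample size formula (paired t-test, normal approximation):
n = ((z_{α/2} + z_β) / d)²

z_{α/2} = 1.645 (for α = 0.1, two-sided)
z_β = 1.405 (for power = 0.92)
d = 0.73

n = ((1.645 + 1.405) / 0.73)²
n = (4.178)²
n ≈ 17.46
Round up to the next whole number: n = 18 pairs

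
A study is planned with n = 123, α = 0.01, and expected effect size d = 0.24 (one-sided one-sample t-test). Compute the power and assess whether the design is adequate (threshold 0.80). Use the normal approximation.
Power ≈ 0.63; the study is underpowered (power < 0.80)

Power calculation (one-sample t-test, normal approximation):
z_β = d · √n - z_α
z_β = 0.24 · √123 - 2.326
z_β = 0.24 · 11.091 - 2.326
z_β = 0.335

Power = Φ(z_β) = Φ(0.335) ≈ 0.631

Effect size d = 0.24 is small by Cohen's convention (0.2/0.5/0.8).

Threshold: power ≥ 0.80 is conventionally adequate.
Power ≈ 0.63 → the study is underpowered (power < 0.80).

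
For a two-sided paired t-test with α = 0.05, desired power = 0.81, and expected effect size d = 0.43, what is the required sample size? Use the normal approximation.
n = 44 pairs

Sample size formula (paired t-test, normal approximation):
n = ((z_{α/2} + z_β) / d)²

z_{α/2} = 1.960 (for α = 0.05, two-sided)
z_β = 0.878 (for power = 0.81)
d = 0.43

n = ((1.960 + 0.878) / 0.43)²
n = (6.600)²
n ≈ 43.56
Round up to the next whole number: n = 44 pairs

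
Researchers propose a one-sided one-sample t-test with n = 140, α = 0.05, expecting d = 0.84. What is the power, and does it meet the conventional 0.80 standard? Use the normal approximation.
Power ≈ 1.00; the study is adequately powered (power ≥ 0.80)

Power calculation (one-sample t-test, normal approximation):
z_β = d · √n - z_α
z_β = 0.84 · √140 - 1.645
z_β = 0.84 · 11.832 - 1.645
z_β = 8.294

Power = Φ(z_β) = Φ(8.294) ≈ 1.000

Effect size d = 0.84 is large by Cohen's convention (0.2/0.5/0.8).

Threshold: power ≥ 0.80 is conventionally adequate.
Power ≈ 1.00 → the study is adequately powered (power ≥ 0.80).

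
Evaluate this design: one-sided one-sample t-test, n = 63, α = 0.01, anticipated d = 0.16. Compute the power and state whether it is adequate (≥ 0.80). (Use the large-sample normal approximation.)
Power ≈ 0.15; the study is underpowered (power < 0.80)

Power calculation (one-sample t-test, normal approximation):
z_β = d · √n - z_α
z_β = 0.16 · √63 - 2.326
z_β = 0.16 · 7.937 - 2.326
z_β = -1.056

Power = Φ(z_β) = Φ(-1.056) ≈ 0.145

Effect size d = 0.16 is very small by Cohen's convention (0.2/0.5/0.8).

Threshold: power ≥ 0.80 is conventionally adequate.
Power ≈ 0.15 → the study is underpowered (power < 0.80).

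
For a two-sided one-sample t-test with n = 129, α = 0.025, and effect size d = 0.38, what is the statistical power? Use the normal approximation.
Power ≈ 0.98

Power calculation (one-sample t-test, normal approximation):
z_β = d · √n - z_{α/2}
z_β = 0.38 · √129 - 2.241
z_β = 0.38 · 11.358 - 2.241
z_β = 2.075

Power = Φ(z_β) = Φ(2.075) ≈ 0.981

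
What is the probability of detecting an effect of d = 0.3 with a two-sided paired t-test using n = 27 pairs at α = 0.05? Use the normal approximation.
Power ≈ 0.34

Power calculation (paired t-test, normal approximation):
z_β = d · √n - z_{α/2}
z_β = 0.3 · √27 - 1.960
z_β = 0.3 · 5.196 - 1.960
z_β = -0.401

Power = Φ(z_β) = Φ(-0.401) ≈ 0.344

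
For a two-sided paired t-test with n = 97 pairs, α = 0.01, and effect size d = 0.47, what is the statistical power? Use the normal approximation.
Power ≈ 0.98

Power calculation (paired t-test, normal approximation):
z_β = d · √n - z_{α/2}
z_β = 0.47 · √97 - 2.576
z_β = 0.47 · 9.849 - 2.576
z_β = 2.053

Power = Φ(z_β) = Φ(2.053) ≈ 0.980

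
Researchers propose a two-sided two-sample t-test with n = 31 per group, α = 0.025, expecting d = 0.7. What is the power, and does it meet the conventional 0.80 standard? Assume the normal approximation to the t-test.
Power ≈ 0.70; the study is underpowered (power < 0.80)

Power calculation (two-sample t-test, normal approximation):
z_β = d · √(n/2) - z_{α/2}
z_β = 0.7 · √(31/2) - 2.241
z_β = 0.7 · 3.937 - 2.241
z_β = 0.515

Power = Φ(z_β) = Φ(0.515) ≈ 0.697

Effect size d = 0.7 is medium by Cohen's convention (0.2/0.5/0.8).

Threshold: power ≥ 0.80 is conventionally adequate.
Power ≈ 0.70 → the study is underpowered (power < 0.80).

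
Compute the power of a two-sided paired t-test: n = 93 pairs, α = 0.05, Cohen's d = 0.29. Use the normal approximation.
Power ≈ 0.80

Power calculation (paired t-test, normal approximation):
z_β = d · √n - z_{α/2}
z_β = 0.29 · √93 - 1.960
z_β = 0.29 · 9.644 - 1.960
z_β = 0.837

Power = Φ(z_β) = Φ(0.837) ≈ 0.799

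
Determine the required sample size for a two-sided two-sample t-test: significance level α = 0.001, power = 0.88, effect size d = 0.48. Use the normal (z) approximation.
n = 174 per group

Sample size formula (two-sample t-test, normal approximation):
n = 2 · ((z_{α/2} + z_β) / d)²

z_{α/2} = 3.291 (for α = 0.001, two-sided)
z_β = 1.175 (for power = 0.88)
d = 0.48

n = 2 · ((3.291 + 1.175) / 0.48)²
n = 2 · (9.304)²
n ≈ 173.13
Round up to the next whole number: n = 174 per group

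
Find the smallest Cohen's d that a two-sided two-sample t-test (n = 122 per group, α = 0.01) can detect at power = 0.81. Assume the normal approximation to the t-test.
d ≈ 0.44

Minimum detectable effect (two-sample t-test, normal approximation):
d = (z_{α/2} + z_β) / √(n/2)
d = (2.576 + 0.878) / √(122/2)
d = 3.454 / 7.810
d ≈ 0.44

By Cohen's convention (0.2 small / 0.5 medium / 0.8 large): small effect.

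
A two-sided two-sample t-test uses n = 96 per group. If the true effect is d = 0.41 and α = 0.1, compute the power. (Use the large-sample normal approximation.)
Power ≈ 0.88

Power calculation (two-sample t-test, normal approximation):
z_β = d · √(n/2) - z_{α/2}
z_β = 0.41 · √(96/2) - 1.645
z_β = 0.41 · 6.928 - 1.645
z_β = 1.196

Power = Φ(z_β) = Φ(1.196) ≈ 0.884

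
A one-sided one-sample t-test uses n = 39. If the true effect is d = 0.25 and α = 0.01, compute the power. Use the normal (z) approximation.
Power ≈ 0.22

Power calculation (one-sample t-test, normal approximation):
z_β = d · √n - z_α
z_β = 0.25 · √39 - 2.326
z_β = 0.25 · 6.245 - 2.326
z_β = -0.765

Power = Φ(z_β) = Φ(-0.765) ≈ 0.222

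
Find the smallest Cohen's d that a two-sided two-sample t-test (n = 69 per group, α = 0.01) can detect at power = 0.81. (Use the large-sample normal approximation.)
d ≈ 0.59

Minimum detectable effect (two-sample t-test, normal approximation):
d = (z_{α/2} + z_β) / √(n/2)
d = (2.576 + 0.878) / √(69/2)
d = 3.454 / 5.874
d ≈ 0.59

By Cohen's convention (0.2 small / 0.5 medium / 0.8 large): medium effect.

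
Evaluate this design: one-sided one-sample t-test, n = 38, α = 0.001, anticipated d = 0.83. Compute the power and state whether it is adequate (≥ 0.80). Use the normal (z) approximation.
Power ≈ 0.98; the study is adequately powered (power ≥ 0.80)

Power calculation (one-sample t-test, normal approximation):
z_β = d · √n - z_α
z_β = 0.83 · √38 - 3.090
z_β = 0.83 · 6.164 - 3.090
z_β = 2.026

Power = Φ(z_β) = Φ(2.026) ≈ 0.979

Effect size d = 0.83 is large by Cohen's convention (0.2/0.5/0.8).

Threshold: power ≥ 0.80 is conventionally adequate.
Power ≈ 0.98 → the study is adequately powered (power ≥ 0.80).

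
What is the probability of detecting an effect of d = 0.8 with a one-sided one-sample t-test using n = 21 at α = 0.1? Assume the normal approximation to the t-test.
Power ≈ 0.99

Power calculation (one-sample t-test, normal approximation):
z_β = d · √n - z_α
z_β = 0.8 · √21 - 1.282
z_β = 0.8 · 4.583 - 1.282
z_β = 2.385

Power = Φ(z_β) = Φ(2.385) ≈ 0.991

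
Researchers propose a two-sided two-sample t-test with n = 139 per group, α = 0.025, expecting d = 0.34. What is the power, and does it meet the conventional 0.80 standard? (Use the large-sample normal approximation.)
Power ≈ 0.72; the study is underpowered (power < 0.80)

Power calculation (two-sample t-test, normal approximation):
z_β = d · √(n/2) - z_{α/2}
z_β = 0.34 · √(139/2) - 2.241
z_β = 0.34 · 8.337 - 2.241
z_β = 0.593

Power = Φ(z_β) = Φ(0.593) ≈ 0.723

Effect size d = 0.34 is small by Cohen's convention (0.2/0.5/0.8).

Threshold: power ≥ 0.80 is conventionally adequate.
Power ≈ 0.72 → the study is underpowered (power < 0.80).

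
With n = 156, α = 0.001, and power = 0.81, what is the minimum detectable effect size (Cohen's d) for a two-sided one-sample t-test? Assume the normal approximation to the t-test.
d ≈ 0.33

Minimum detectable effect (one-sample t-test, normal approximation):
d = (z_{α/2} + z_β) / √n
d = (3.291 + 0.878) / √156
d = 4.168 / 12.490
d ≈ 0.33

By Cohen's convention (0.2 small / 0.5 medium / 0.8 large): small effect.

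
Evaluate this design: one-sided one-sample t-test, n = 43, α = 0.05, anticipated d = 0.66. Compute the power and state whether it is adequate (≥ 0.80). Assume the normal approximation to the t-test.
Power ≈ 1.00; the study is adequately powered (power ≥ 0.80)

Power calculation (one-sample t-test, normal approximation):
z_β = d · √n - z_α
z_β = 0.66 · √43 - 1.645
z_β = 0.66 · 6.557 - 1.645
z_β = 2.683

Power = Φ(z_β) = Φ(2.683) ≈ 0.996

Effect size d = 0.66 is medium by Cohen's convention (0.2/0.5/0.8).

Threshold: power ≥ 0.80 is conventionally adequate.
Power ≈ 1.00 → the study is adequately powered (power ≥ 0.80).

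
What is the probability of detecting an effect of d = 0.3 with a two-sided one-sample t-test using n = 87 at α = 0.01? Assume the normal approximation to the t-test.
Power ≈ 0.59

Power calculation (one-sample t-test, normal approximation):
z_β = d · √n - z_{α/2}
z_β = 0.3 · √87 - 2.576
z_β = 0.3 · 9.327 - 2.576
z_β = 0.222

Power = Φ(z_β) = Φ(0.222) ≈ 0.588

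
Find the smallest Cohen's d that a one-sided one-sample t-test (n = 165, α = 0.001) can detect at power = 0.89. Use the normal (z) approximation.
d ≈ 0.34

Minimum detectable effect (one-sample t-test, normal approximation):
d = (z_α + z_β) / √n
d = (3.090 + 1.227) / √165
d = 4.317 / 12.845
d ≈ 0.34

By Cohen's convention (0.2 small / 0.5 medium / 0.8 large): small effect.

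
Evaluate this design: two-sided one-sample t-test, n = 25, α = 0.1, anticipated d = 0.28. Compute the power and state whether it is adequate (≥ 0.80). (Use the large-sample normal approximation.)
Power ≈ 0.40; the study is underpowered (power < 0.80)

Power calculation (one-sample t-test, normal approximation):
z_β = d · √n - z_{α/2}
z_β = 0.28 · √25 - 1.645
z_β = 0.28 · 5.000 - 1.645
z_β = -0.245

Power = Φ(z_β) = Φ(-0.245) ≈ 0.403

Effect size d = 0.28 is small by Cohen's convention (0.2/0.5/0.8).

Threshold: power ≥ 0.80 is conventionally adequate.
Power ≈ 0.40 → the study is underpowered (power < 0.80).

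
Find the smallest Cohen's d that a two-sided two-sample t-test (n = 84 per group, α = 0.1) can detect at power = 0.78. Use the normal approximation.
d ≈ 0.37

Minimum detectable effect (two-sample t-test, normal approximation):
d = (z_{α/2} + z_β) / √(n/2)
d = (1.645 + 0.772) / √(84/2)
d = 2.417 / 6.481
d ≈ 0.37

By Cohen's convention (0.2 small / 0.5 medium / 0.8 large): small effect.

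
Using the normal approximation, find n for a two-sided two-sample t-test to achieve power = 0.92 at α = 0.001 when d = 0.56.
n = 141 per group

Sample size formula (two-sample t-test, normal approximation):
n = 2 · ((z_{α/2} + z_β) / d)²

z_{α/2} = 3.291 (for α = 0.001, two-sided)
z_β = 1.405 (for power = 0.92)
d = 0.56

n = 2 · ((3.291 + 1.405) / 0.56)²
n = 2 · (8.386)²
n ≈ 140.65
Round up to the next whole number: n = 141 per group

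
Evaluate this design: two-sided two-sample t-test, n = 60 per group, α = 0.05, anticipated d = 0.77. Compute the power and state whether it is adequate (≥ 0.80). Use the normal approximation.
Power ≈ 0.99; the study is adequately powered (power ≥ 0.80)

Power calculation (two-sample t-test, normal approximation):
z_β = d · √(n/2) - z_{α/2}
z_β = 0.77 · √(60/2) - 1.960
z_β = 0.77 · 5.477 - 1.960
z_β = 2.257

Power = Φ(z_β) = Φ(2.257) ≈ 0.988

Effect size d = 0.77 is medium by Cohen's convention (0.2/0.5/0.8).

Threshold: power ≥ 0.80 is conventionally adequate.
Power ≈ 0.99 → the study is adequately powered (power ≥ 0.80).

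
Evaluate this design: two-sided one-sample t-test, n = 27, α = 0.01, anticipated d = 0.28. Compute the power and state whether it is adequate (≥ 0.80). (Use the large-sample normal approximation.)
Power ≈ 0.13; the study is underpowered (power < 0.80)

Power calculation (one-sample t-test, normal approximation):
z_β = d · √n - z_{α/2}
z_β = 0.28 · √27 - 2.576
z_β = 0.28 · 5.196 - 2.576
z_β = -1.121

Power = Φ(z_β) = Φ(-1.121) ≈ 0.131

Effect size d = 0.28 is small by Cohen's convention (0.2/0.5/0.8).

Threshold: power ≥ 0.80 is conventionally adequate.
Power ≈ 0.13 → the study is underpowered (power < 0.80).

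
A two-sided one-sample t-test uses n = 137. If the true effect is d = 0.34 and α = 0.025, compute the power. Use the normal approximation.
Power ≈ 0.96

Power calculation (one-sample t-test, normal approximation):
z_β = d · √n - z_{α/2}
z_β = 0.34 · √137 - 2.241
z_β = 0.34 · 11.705 - 2.241
z_β = 1.738

Power = Φ(z_β) = Φ(1.738) ≈ 0.959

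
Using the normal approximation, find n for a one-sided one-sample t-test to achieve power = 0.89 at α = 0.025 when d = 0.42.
n = 58

Sample size formula (one-sample t-test, normal approximation):
n = ((z_α + z_β) / d)²

z_α = 1.960 (for α = 0.025, one-sided)
z_β = 1.227 (for power = 0.89)
d = 0.42

n = ((1.960 + 1.227) / 0.42)²
n = (7.588)²
n ≈ 57.58
Round up to the next whole number: n = 58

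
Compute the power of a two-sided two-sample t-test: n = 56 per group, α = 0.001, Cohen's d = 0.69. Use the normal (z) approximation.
Power ≈ 0.64

Power calculation (two-sample t-test, normal approximation):
z_β = d · √(n/2) - z_{α/2}
z_β = 0.69 · √(56/2) - 3.291
z_β = 0.69 · 5.292 - 3.291
z_β = 0.361

Power = Φ(z_β) = Φ(0.361) ≈ 0.641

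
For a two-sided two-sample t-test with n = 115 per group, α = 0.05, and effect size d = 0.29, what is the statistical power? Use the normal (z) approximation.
Power ≈ 0.59

Power calculation (two-sample t-test, normal approximation):
z_β = d · √(n/2) - z_{α/2}
z_β = 0.29 · √(115/2) - 1.960
z_β = 0.29 · 7.583 - 1.960
z_β = 0.239

Power = Φ(z_β) = Φ(0.239) ≈ 0.594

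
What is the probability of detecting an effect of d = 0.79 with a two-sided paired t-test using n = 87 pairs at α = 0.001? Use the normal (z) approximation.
Power ≈ 1.00

Power calculation (paired t-test, normal approximation):
z_β = d · √n - z_{α/2}
z_β = 0.79 · √87 - 3.291
z_β = 0.79 · 9.327 - 3.291
z_β = 4.078

Power = Φ(z_β) = Φ(4.078) ≈ 1.000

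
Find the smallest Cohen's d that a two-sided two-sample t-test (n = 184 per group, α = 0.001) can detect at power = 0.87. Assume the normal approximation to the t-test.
d ≈ 0.46

Minimum detectable effect (two-sample t-test, normal approximation):
d = (z_{α/2} + z_β) / √(n/2)
d = (3.291 + 1.126) / √(184/2)
d = 4.417 / 9.592
d ≈ 0.46

By Cohen's convention (0.2 small / 0.5 medium / 0.8 large): small effect.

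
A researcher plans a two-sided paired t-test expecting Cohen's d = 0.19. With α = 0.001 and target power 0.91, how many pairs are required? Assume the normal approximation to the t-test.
n = 595 pairs

Sample size formula (paired t-test, normal approximation):
n = ((z_{α/2} + z_β) / d)²

z_{α/2} = 3.291 (for α = 0.001, two-sided)
z_β = 1.341 (for power = 0.91)
d = 0.19

n = ((3.291 + 1.341) / 0.19)²
n = (24.379)²
n ≈ 594.34
Round up to the next whole number: n = 595 pairs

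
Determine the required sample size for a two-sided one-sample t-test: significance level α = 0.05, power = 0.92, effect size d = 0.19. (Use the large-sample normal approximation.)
n = 314

Sample size formula (one-sample t-test, normal approximation):
n = ((z_{α/2} + z_β) / d)²

z_{α/2} = 1.960 (for α = 0.05, two-sided)
z_β = 1.405 (for power = 0.92)
d = 0.19

n = ((1.960 + 1.405) / 0.19)²
n = (17.711)²
n ≈ 313.68
Round up to the next whole number: n = 314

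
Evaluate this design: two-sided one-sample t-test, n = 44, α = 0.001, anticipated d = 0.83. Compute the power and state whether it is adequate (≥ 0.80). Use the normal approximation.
Power ≈ 0.99; the study is adequately powered (power ≥ 0.80)

Power calculation (one-sample t-test, normal approximation):
z_β = d · √n - z_{α/2}
z_β = 0.83 · √44 - 3.291
z_β = 0.83 · 6.633 - 3.291
z_β = 2.215

Power = Φ(z_β) = Φ(2.215) ≈ 0.987

Effect size d = 0.83 is large by Cohen's convention (0.2/0.5/0.8).

Threshold: power ≥ 0.80 is conventionally adequate.
Power ≈ 0.99 → the study is adequately powered (power ≥ 0.80).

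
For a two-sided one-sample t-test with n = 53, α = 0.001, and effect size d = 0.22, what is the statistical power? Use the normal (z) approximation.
Power ≈ 0.05

Power calculation (one-sample t-test, normal approximation):
z_β = d · √n - z_{α/2}
z_β = 0.22 · √53 - 3.291
z_β = 0.22 · 7.280 - 3.291
z_β = -1.689

Power = Φ(z_β) = Φ(-1.689) ≈ 0.046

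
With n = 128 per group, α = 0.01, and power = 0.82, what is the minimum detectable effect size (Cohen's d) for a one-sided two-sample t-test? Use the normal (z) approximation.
d ≈ 0.41

Minimum detectable effect (two-sample t-test, normal approximation):
d = (z_α + z_β) / √(n/2)
d = (2.326 + 0.915) / √(128/2)
d = 3.242 / 8.000
d ≈ 0.41

By Cohen's convention (0.2 small / 0.5 medium / 0.8 large): small effect.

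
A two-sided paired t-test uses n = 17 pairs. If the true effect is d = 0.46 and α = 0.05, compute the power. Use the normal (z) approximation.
Power ≈ 0.47

Power calculation (paired t-test, normal approximation):
z_β = d · √n - z_{α/2}
z_β = 0.46 · √17 - 1.960
z_β = 0.46 · 4.123 - 1.960
z_β = -0.063

Power = Φ(z_β) = Φ(-0.063) ≈ 0.475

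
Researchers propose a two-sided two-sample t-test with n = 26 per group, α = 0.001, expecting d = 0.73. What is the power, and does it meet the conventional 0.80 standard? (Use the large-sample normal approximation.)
Power ≈ 0.26; the study is underpowered (power < 0.80)

Power calculation (two-sample t-test, normal approximation):
z_β = d · √(n/2) - z_{α/2}
z_β = 0.73 · √(26/2) - 3.291
z_β = 0.73 · 3.606 - 3.291
z_β = -0.658

Power = Φ(z_β) = Φ(-0.658) ≈ 0.255

Effect size d = 0.73 is medium by Cohen's convention (0.2/0.5/0.8).

Threshold: power ≥ 0.80 is conventionally adequate.
Power ≈ 0.26 → the study is underpowered (power < 0.80).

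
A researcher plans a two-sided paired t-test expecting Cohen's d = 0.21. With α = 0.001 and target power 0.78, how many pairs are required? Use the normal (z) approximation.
n = 375 pairs

Sample size formula (paired t-test, normal approximation):
n = ((z_{α/2} + z_β) / d)²

z_{α/2} = 3.291 (for α = 0.001, two-sided)
z_β = 0.772 (for power = 0.78)
d = 0.21

n = ((3.291 + 0.772) / 0.21)²
n = (19.348)²
n ≈ 374.35
Round up to the next whole number: n = 375 pairs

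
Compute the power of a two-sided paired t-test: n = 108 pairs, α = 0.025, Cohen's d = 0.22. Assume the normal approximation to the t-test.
Power ≈ 0.52

Power calculation (paired t-test, normal approximation):
z_β = d · √n - z_{α/2}
z_β = 0.22 · √108 - 2.241
z_β = 0.22 · 10.392 - 2.241
z_β = 0.045

Power = Φ(z_β) = Φ(0.045) ≈ 0.518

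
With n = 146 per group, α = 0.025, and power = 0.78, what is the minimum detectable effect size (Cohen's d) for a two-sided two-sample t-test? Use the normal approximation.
d ≈ 0.35

Minimum detectable effect (two-sample t-test, normal approximation):
d = (z_{α/2} + z_β) / √(n/2)
d = (2.241 + 0.772) / √(146/2)
d = 3.014 / 8.544
d ≈ 0.35

By Cohen's convention (0.2 small / 0.5 medium / 0.8 large): small effect.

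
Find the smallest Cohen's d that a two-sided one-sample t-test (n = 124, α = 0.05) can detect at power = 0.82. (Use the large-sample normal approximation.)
d ≈ 0.26

Minimum detectable effect (one-sample t-test, normal approximation):
d = (z_{α/2} + z_β) / √n
d = (1.960 + 0.915) / √124
d = 2.875 / 11.136
d ≈ 0.26

By Cohen's convention (0.2 small / 0.5 medium / 0.8 large): small effect.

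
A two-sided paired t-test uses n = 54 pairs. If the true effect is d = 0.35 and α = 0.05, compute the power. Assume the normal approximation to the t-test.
Power ≈ 0.73

Power calculation (paired t-test, normal approximation):
z_β = d · √n - z_{α/2}
z_β = 0.35 · √54 - 1.960
z_β = 0.35 · 7.348 - 1.960
z_β = 0.612

Power = Φ(z_β) = Φ(0.612) ≈ 0.730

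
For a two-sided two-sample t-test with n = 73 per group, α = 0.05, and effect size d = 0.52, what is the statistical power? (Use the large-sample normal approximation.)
Power ≈ 0.88

Power calculation (two-sample t-test, normal approximation):
z_β = d · √(n/2) - z_{α/2}
z_β = 0.52 · √(73/2) - 1.960
z_β = 0.52 · 6.042 - 1.960
z_β = 1.182

Power = Φ(z_β) = Φ(1.182) ≈ 0.881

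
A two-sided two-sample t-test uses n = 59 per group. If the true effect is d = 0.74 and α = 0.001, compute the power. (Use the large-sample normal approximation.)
Power ≈ 0.77

Power calculation (two-sample t-test, normal approximation):
z_β = d · √(n/2) - z_{α/2}
z_β = 0.74 · √(59/2) - 3.291
z_β = 0.74 · 5.431 - 3.291
z_β = 0.729

Power = Φ(z_β) = Φ(0.729) ≈ 0.767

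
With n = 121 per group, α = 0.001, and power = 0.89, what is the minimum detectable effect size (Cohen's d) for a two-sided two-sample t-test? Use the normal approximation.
d ≈ 0.58

Minimum detectable effect (two-sample t-test, normal approximation):
d = (z_{α/2} + z_β) / √(n/2)
d = (3.291 + 1.227) / √(121/2)
d = 4.517 / 7.778
d ≈ 0.58

By Cohen's convention (0.2 small / 0.5 medium / 0.8 large): medium effect.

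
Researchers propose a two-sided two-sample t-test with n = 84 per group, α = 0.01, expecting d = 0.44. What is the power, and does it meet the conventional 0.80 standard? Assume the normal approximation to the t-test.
Power ≈ 0.61; the study is underpowered (power < 0.80)

Power calculation (two-sample t-test, normal approximation):
z_β = d · √(n/2) - z_{α/2}
z_β = 0.44 · √(84/2) - 2.576
z_β = 0.44 · 6.481 - 2.576
z_β = 0.276

Power = Φ(z_β) = Φ(0.276) ≈ 0.609

Effect size d = 0.44 is small by Cohen's convention (0.2/0.5/0.8).

Threshold: power ≥ 0.80 is conventionally adequate.
Power ≈ 0.61 → the study is underpowered (power < 0.80).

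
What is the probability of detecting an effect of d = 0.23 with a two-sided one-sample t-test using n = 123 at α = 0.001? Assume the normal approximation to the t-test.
Power ≈ 0.23

Power calculation (one-sample t-test, normal approximation):
z_β = d · √n - z_{α/2}
z_β = 0.23 · √123 - 3.291
z_β = 0.23 · 11.091 - 3.291
z_β = -0.740

Power = Φ(z_β) = Φ(-0.740) ≈ 0.230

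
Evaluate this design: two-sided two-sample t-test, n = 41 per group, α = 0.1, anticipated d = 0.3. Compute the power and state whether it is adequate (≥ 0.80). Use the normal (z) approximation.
Power ≈ 0.39; the study is underpowered (power < 0.80)

Power calculation (two-sample t-test, normal approximation):
z_β = d · √(n/2) - z_{α/2}
z_β = 0.3 · √(41/2) - 1.645
z_β = 0.3 · 4.528 - 1.645
z_β = -0.287

Power = Φ(z_β) = Φ(-0.287) ≈ 0.387

Effect size d = 0.3 is small by Cohen's convention (0.2/0.5/0.8).

Threshold: power ≥ 0.80 is conventionally adequate.
Power ≈ 0.39 → the study is underpowered (power < 0.80).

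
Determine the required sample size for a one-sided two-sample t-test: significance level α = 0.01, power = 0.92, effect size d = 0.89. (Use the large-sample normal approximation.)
n = 36 per group

Sample size formula (two-sample t-test, normal approximation):
n = 2 · ((z_α + z_β) / d)²

z_α = 2.326 (for α = 0.01, one-sided)
z_β = 1.405 (for power = 0.92)
d = 0.89

n = 2 · ((2.326 + 1.405) / 0.89)²
n = 2 · (4.192)²
n ≈ 35.15
Round up to the next whole number: n = 36 per group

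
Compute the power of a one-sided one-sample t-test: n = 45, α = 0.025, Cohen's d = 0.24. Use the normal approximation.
Power ≈ 0.36

Power calculation (one-sample t-test, normal approximation):
z_β = d · √n - z_α
z_β = 0.24 · √45 - 1.960
z_β = 0.24 · 6.708 - 1.960
z_β = -0.350

Power = Φ(z_β) = Φ(-0.350) ≈ 0.363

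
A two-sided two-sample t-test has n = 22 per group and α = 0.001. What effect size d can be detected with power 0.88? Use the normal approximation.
d ≈ 1.35

Minimum detectable effect (two-sample t-test, normal approximation):
d = (z_{α/2} + z_β) / √(n/2)
d = (3.291 + 1.175) / √(22/2)
d = 4.466 / 3.317
d ≈ 1.35

By Cohen's convention (0.2 small / 0.5 medium / 0.8 large): large effect.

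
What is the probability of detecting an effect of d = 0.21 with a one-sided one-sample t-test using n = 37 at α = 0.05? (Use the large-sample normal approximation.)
Power ≈ 0.36

Power calculation (one-sample t-test, normal approximation):
z_β = d · √n - z_α
z_β = 0.21 · √37 - 1.645
z_β = 0.21 · 6.083 - 1.645
z_β = -0.367

Power = Φ(z_β) = Φ(-0.367) ≈ 0.357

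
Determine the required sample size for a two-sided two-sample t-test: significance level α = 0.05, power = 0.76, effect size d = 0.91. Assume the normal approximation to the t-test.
n = 18 per group

Sample size formula (two-sample t-test, normal approximation):
n = 2 · ((z_{α/2} + z_β) / d)²

z_{α/2} = 1.960 (for α = 0.05, two-sided)
z_β = 0.706 (for power = 0.76)
d = 0.91

n = 2 · ((1.960 + 0.706) / 0.91)²
n = 2 · (2.930)²
n ≈ 17.17
Round up to the next whole number: n = 18 per group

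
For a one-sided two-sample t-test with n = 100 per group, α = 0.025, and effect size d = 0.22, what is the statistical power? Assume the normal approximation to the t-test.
Power ≈ 0.34

Power calculation (two-sample t-test, normal approximation):
z_β = d · √(n/2) - z_α
z_β = 0.22 · √(100/2) - 1.960
z_β = 0.22 · 7.071 - 1.960
z_β = -0.404

Power = Φ(z_β) = Φ(-0.404) ≈ 0.343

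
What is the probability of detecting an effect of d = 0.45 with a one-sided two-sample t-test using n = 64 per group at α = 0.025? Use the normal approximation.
Power ≈ 0.72

Power calculation (two-sample t-test, normal approximation):
z_β = d · √(n/2) - z_α
z_β = 0.45 · √(64/2) - 1.960
z_β = 0.45 · 5.657 - 1.960
z_β = 0.586

Power = Φ(z_β) = Φ(0.586) ≈ 0.721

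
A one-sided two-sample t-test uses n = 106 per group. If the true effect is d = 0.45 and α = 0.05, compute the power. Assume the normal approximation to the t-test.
Power ≈ 0.95

Power calculation (two-sample t-test, normal approximation):
z_β = d · √(n/2) - z_α
z_β = 0.45 · √(106/2) - 1.645
z_β = 0.45 · 7.280 - 1.645
z_β = 1.631

Power = Φ(z_β) = Φ(1.631) ≈ 0.949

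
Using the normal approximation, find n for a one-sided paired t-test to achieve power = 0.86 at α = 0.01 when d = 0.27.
n = 160 pairs

Sample size formula (paired t-test, normal approximation):
n = ((z_α + z_β) / d)²

z_α = 2.326 (for α = 0.01, one-sided)
z_β = 1.080 (for power = 0.86)
d = 0.27

n = ((2.326 + 1.080) / 0.27)²
n = (12.615)²
n ≈ 159.14
Round up to the next whole number: n = 160 pairs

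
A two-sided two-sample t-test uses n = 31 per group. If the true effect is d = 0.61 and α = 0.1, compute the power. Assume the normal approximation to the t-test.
Power ≈ 0.78

Power calculation (two-sample t-test, normal approximation):
z_β = d · √(n/2) - z_{α/2}
z_β = 0.61 · √(31/2) - 1.645
z_β = 0.61 · 3.937 - 1.645
z_β = 0.757

Power = Φ(z_β) = Φ(0.757) ≈ 0.775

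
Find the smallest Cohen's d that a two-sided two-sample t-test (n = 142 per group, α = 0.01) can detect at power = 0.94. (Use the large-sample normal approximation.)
d ≈ 0.49

Minimum detectable effect (two-sample t-test, normal approximation):
d = (z_{α/2} + z_β) / √(n/2)
d = (2.576 + 1.555) / √(142/2)
d = 4.131 / 8.426
d ≈ 0.49

By Cohen's convention (0.2 small / 0.5 medium / 0.8 large): small effect.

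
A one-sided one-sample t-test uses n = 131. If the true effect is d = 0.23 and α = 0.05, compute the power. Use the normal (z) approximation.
Power ≈ 0.84

Power calculation (one-sample t-test, normal approximation):
z_β = d · √n - z_α
z_β = 0.23 · √131 - 1.645
z_β = 0.23 · 11.446 - 1.645
z_β = 0.988

Power = Φ(z_β) = Φ(0.988) ≈ 0.838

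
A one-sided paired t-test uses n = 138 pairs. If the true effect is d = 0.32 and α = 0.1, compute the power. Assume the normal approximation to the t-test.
Power ≈ 0.99

Power calculation (paired t-test, normal approximation):
z_β = d · √n - z_α
z_β = 0.32 · √138 - 1.282
z_β = 0.32 · 11.747 - 1.282
z_β = 2.478

Power = Φ(z_β) = Φ(2.478) ≈ 0.993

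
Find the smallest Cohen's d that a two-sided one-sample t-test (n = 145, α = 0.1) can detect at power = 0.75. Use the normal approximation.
d ≈ 0.19

Minimum detectable effect (one-sample t-test, normal approximation):
d = (z_{α/2} + z_β) / √n
d = (1.645 + 0.674) / √145
d = 2.319 / 12.042
d ≈ 0.19

By Cohen's convention (0.2 small / 0.5 medium / 0.8 large): very small effect.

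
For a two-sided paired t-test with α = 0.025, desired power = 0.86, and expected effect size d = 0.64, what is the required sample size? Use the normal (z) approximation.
n = 27 pairs

Sample size formula (paired t-test, normal approximation):
n = ((z_{α/2} + z_β) / d)²

z_{α/2} = 2.241 (for α = 0.025, two-sided)
z_β = 1.080 (for power = 0.86)
d = 0.64

n = ((2.241 + 1.080) / 0.64)²
n = (5.189)²
n ≈ 26.93
Round up to the next whole number: n = 27 pairs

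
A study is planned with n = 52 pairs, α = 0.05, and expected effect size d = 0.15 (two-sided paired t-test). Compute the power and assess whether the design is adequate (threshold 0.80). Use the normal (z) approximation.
Power ≈ 0.19; the study is underpowered (power < 0.80)

Power calculation (paired t-test, normal approximation):
z_β = d · √n - z_{α/2}
z_β = 0.15 · √52 - 1.960
z_β = 0.15 · 7.211 - 1.960
z_β = -0.878

Power = Φ(z_β) = Φ(-0.878) ≈ 0.190

Effect size d = 0.15 is very small by Cohen's convention (0.2/0.5/0.8).

Threshold: power ≥ 0.80 is conventionally adequate.
Power ≈ 0.19 → the study is underpowered (power < 0.80).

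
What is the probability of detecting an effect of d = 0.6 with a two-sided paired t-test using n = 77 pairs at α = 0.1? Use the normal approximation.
Power ≈ 1.00

Power calculation (paired t-test, normal approximation):
z_β = d · √n - z_{α/2}
z_β = 0.6 · √77 - 1.645
z_β = 0.6 · 8.775 - 1.645
z_β = 3.620

Power = Φ(z_β) = Φ(3.620) ≈ 1.000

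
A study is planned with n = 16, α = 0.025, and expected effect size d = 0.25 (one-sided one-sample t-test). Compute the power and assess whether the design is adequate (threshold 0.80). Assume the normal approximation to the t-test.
Power ≈ 0.17; the study is underpowered (power < 0.80)

Power calculation (one-sample t-test, normal approximation):
z_β = d · √n - z_α
z_β = 0.25 · √16 - 1.960
z_β = 0.25 · 4.000 - 1.960
z_β = -0.960

Power = Φ(z_β) = Φ(-0.960) ≈ 0.169

Effect size d = 0.25 is small by Cohen's convention (0.2/0.5/0.8).

Threshold: power ≥ 0.80 is conventionally adequate.
Power ≈ 0.17 → the study is underpowered (power < 0.80).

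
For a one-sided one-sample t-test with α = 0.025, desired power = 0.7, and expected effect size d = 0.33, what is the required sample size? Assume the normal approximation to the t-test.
n = 57

Sample size formula (one-sample t-test, normal approximation):
n = ((z_α + z_β) / d)²

z_α = 1.960 (for α = 0.025, one-sided)
z_β = 0.524 (for power = 0.7)
d = 0.33

n = ((1.960 + 0.524) / 0.33)²
n = (7.527)²
n ≈ 56.66
Round up to the next whole number: n = 57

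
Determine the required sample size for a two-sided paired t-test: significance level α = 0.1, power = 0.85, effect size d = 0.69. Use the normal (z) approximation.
n = 16 pairs

Sample size formula (paired t-test, normal approximation):
n = ((z_{α/2} + z_β) / d)²

z_{α/2} = 1.645 (for α = 0.1, two-sided)
z_β = 1.036 (for power = 0.85)
d = 0.69

n = ((1.645 + 1.036) / 0.69)²
n = (3.886)²
n ≈ 15.10
Round up to the next whole number: n = 16 pairs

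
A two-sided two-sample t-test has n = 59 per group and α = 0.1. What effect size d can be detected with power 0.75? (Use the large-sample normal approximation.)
d ≈ 0.43

Minimum detectable effect (two-sample t-test, normal approximation):
d = (z_{α/2} + z_β) / √(n/2)
d = (1.645 + 0.674) / √(59/2)
d = 2.319 / 5.431
d ≈ 0.43

By Cohen's convention (0.2 small / 0.5 medium / 0.8 large): small effect.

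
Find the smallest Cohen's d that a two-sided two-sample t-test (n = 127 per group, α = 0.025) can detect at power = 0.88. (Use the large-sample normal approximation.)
d ≈ 0.43

Minimum detectable effect (two-sample t-test, normal approximation):
d = (z_{α/2} + z_β) / √(n/2)
d = (2.241 + 1.175) / √(127/2)
d = 3.416 / 7.969
d ≈ 0.43

By Cohen's convention (0.2 small / 0.5 medium / 0.8 large): small effect.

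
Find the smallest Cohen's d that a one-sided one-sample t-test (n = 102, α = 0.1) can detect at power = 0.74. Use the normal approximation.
d ≈ 0.19

Minimum detectable effect (one-sample t-test, normal approximation):
d = (z_α + z_β) / √n
d = (1.282 + 0.643) / √102
d = 1.925 / 10.100
d ≈ 0.19

By Cohen's convention (0.2 small / 0.5 medium / 0.8 large): very small effect.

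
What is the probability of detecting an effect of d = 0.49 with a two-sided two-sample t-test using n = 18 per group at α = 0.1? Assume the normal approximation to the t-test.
Power ≈ 0.43

Power calculation (two-sample t-test, normal approximation):
z_β = d · √(n/2) - z_{α/2}
z_β = 0.49 · √(18/2) - 1.645
z_β = 0.49 · 3.000 - 1.645
z_β = -0.175

Power = Φ(z_β) = Φ(-0.175) ≈ 0.431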